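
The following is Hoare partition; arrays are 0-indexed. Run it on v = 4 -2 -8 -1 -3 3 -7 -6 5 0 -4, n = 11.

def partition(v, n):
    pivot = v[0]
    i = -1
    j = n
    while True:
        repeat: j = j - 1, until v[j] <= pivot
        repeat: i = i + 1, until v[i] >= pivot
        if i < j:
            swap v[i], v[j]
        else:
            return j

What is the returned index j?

8

pivot=4
j stops at 10 (-4), i stops at 0 (4); swap ⇒ -4 -2 -8 -1 -3 3 -7 -6 5 0 4
j stops at 9 (0), i stops at 8 (5); swap ⇒ -4 -2 -8 -1 -3 3 -7 -6 0 5 4
j stops at 8, i stops at 9; i≥j ⇒ return 8. v=-4 -2 -8 -1 -3 3 -7 -6 0 5 4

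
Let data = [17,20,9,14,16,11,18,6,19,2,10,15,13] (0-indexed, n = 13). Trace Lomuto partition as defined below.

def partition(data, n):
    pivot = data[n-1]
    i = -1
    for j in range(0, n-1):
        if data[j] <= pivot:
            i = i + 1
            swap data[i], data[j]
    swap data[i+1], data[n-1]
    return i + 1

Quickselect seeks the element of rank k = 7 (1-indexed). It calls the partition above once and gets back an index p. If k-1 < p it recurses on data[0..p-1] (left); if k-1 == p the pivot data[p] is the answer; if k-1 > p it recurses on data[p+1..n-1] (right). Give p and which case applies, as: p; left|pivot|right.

pivot = data[12] = 13; i = -1
j=0: data[0]=17 > 13 → no swap
j=1: data[1]=20 > 13 → no swap
j=2: data[2]=9 ≤ 13 → i=0, swap data[0],data[2] → [9,20,17,14,16,11,18,6,19,2,10,15,13]
j=3: data[3]=14 > 13 → no swap
j=4: data[4]=16 > 13 → no swap
j=5: data[5]=11 ≤ 13 → i=1, swap data[1],data[5] → [9,11,17,14,16,20,18,6,19,2,10,15,13]
j=6: data[6]=18 > 13 → no swap
j=7: data[7]=6 ≤ 13 → i=2, swap data[2],data[7] → [9,11,6,14,16,20,18,17,19,2,10,15,13]
j=8: data[8]=19 > 13 → no swap
j=9: data[9]=2 ≤ 13 → i=3, swap data[3],data[9] → [9,11,6,2,16,20,18,17,19,14,10,15,13]
j=10: data[10]=10 ≤ 13 → i=4, swap data[4],data[10] → [9,11,6,2,10,20,18,17,19,14,16,15,13]
j=11: data[11]=15 > 13 → no swap
final swap data[5],data[12] → [9,11,6,2,10,13,18,17,19,14,16,15,20]; return 5
p = 5; k-1 = 6 > 5 ⇒ right

5; right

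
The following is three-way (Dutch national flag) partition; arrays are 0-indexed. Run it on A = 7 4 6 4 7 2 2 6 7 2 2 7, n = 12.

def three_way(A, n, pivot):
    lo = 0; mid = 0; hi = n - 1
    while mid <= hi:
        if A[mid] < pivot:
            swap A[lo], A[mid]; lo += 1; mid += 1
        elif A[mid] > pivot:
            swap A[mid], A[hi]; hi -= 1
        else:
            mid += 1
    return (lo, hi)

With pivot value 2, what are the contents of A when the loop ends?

2 2 2 2 7 4 6 7 6 4 7 7

pivot = 2; lo=0, mid=0, hi=11
A[mid]=7>2: swap A[0],A[11]; hi=10 → 7 4 6 4 7 2 2 6 7 2 2 7
A[mid]=7>2: swap A[0],A[10]; hi=9 → 2 4 6 4 7 2 2 6 7 2 7 7
A[mid]=2=2: mid=1
A[mid]=4>2: swap A[1],A[9]; hi=8 → 2 2 6 4 7 2 2 6 7 4 7 7
A[mid]=2=2: mid=2
A[mid]=6>2: swap A[2],A[8]; hi=7 → 2 2 7 4 7 2 2 6 6 4 7 7
A[mid]=7>2: swap A[2],A[7]; hi=6 → 2 2 6 4 7 2 2 7 6 4 7 7
A[mid]=6>2: swap A[2],A[6]; hi=5 → 2 2 2 4 7 2 6 7 6 4 7 7
A[mid]=2=2: mid=3
A[mid]=4>2: swap A[3],A[5]; hi=4 → 2 2 2 2 7 4 6 7 6 4 7 7
A[mid]=2=2: mid=4
A[mid]=7>2: swap A[4],A[4]; hi=3 → 2 2 2 2 7 4 6 7 6 4 7 7
end: lo=0, hi=3; A = 2 2 2 2 7 4 6 7 6 4 7 7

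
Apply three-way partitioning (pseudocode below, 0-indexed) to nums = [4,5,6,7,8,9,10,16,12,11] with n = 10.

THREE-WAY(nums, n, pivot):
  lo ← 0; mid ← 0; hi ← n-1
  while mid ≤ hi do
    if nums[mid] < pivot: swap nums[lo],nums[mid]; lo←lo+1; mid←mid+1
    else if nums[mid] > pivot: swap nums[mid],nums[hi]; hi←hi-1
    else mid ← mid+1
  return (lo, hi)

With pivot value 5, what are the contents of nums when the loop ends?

[4,5,7,8,9,10,16,12,11,6]

lo=0 mid=0 hi=9
4<5: swap(0,0), lo=1 mid=1 ⇒ [4,5,6,7,8,9,10,16,12,11]
5=5: mid=2
6>5: swap(2,9), hi=8 ⇒ [4,5,11,7,8,9,10,16,12,6]
11>5: swap(2,8), hi=7 ⇒ [4,5,12,7,8,9,10,16,11,6]
12>5: swap(2,7), hi=6 ⇒ [4,5,16,7,8,9,10,12,11,6]
16>5: swap(2,6), hi=5 ⇒ [4,5,10,7,8,9,16,12,11,6]
10>5: swap(2,5), hi=4 ⇒ [4,5,9,7,8,10,16,12,11,6]
9>5: swap(2,4), hi=3 ⇒ [4,5,8,7,9,10,16,12,11,6]
8>5: swap(2,3), hi=2 ⇒ [4,5,7,8,9,10,16,12,11,6]
7>5: swap(2,2), hi=1 ⇒ [4,5,7,8,9,10,16,12,11,6]
done. lo=1 hi=1; nums=[4,5,7,8,9,10,16,12,11,6]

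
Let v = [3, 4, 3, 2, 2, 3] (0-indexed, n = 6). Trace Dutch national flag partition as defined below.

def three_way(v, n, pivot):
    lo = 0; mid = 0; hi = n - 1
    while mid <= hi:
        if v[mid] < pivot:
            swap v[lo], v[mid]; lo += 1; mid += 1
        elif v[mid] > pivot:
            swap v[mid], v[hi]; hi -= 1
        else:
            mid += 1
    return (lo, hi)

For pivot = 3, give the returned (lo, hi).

(2, 4)

lo=0 mid=0 hi=5
3=3: mid=1
4>3: swap(1,5), hi=4 ⇒ [3, 3, 3, 2, 2, 4]
3=3: mid=2
3=3: mid=3
2<3: swap(0,3), lo=1 mid=4 ⇒ [2, 3, 3, 3, 2, 4]
2<3: swap(1,4), lo=2 mid=5 ⇒ [2, 2, 3, 3, 3, 4]
done. lo=2 hi=4; v=[2, 2, 3, 3, 3, 4]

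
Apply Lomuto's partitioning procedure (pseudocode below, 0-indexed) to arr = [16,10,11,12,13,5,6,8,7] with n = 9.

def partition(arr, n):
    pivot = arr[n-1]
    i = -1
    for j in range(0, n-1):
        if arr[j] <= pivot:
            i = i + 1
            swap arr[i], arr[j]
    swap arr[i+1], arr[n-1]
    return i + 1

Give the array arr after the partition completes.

[5,6,7,12,13,16,10,8,11]

pivot = arr[8] = 7; i = -1
j=0: arr[0]=16 > 7 → no swap
j=1: arr[1]=10 > 7 → no swap
j=2: arr[2]=11 > 7 → no swap
j=3: arr[3]=12 > 7 → no swap
j=4: arr[4]=13 > 7 → no swap
j=5: arr[5]=5 ≤ 7 → i=0, swap arr[0],arr[5] → [5,10,11,12,13,16,6,8,7]
j=6: arr[6]=6 ≤ 7 → i=1, swap arr[1],arr[6] → [5,6,11,12,13,16,10,8,7]
j=7: arr[7]=8 > 7 → no swap
final swap arr[2],arr[8] → [5,6,7,12,13,16,10,8,11]; return 2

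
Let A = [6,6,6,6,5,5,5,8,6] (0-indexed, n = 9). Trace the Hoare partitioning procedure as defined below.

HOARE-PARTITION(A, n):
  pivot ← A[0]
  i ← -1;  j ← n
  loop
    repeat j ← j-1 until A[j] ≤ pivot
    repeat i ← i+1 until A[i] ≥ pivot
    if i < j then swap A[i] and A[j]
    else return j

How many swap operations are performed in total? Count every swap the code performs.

pivot=6
j stops at 8 (6), i stops at 0 (6); swap ⇒ [6,6,6,6,5,5,5,8,6]
j stops at 6 (5), i stops at 1 (6); swap ⇒ [6,5,6,6,5,5,6,8,6]
j stops at 5 (5), i stops at 2 (6); swap ⇒ [6,5,5,6,5,6,6,8,6]
j stops at 4 (5), i stops at 3 (6); swap ⇒ [6,5,5,5,6,6,6,8,6]
j stops at 3, i stops at 4; i≥j ⇒ return 3. A=[6,5,5,5,6,6,6,8,6]

4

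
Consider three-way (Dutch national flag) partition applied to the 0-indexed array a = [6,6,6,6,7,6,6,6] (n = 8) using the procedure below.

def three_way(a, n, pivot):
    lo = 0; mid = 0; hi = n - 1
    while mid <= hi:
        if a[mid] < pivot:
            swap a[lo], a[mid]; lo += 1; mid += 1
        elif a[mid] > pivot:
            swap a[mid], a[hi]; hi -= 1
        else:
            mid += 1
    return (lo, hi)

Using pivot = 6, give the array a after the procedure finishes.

lo=0 mid=0 hi=7
6=6: mid=1
6=6: mid=2
6=6: mid=3
6=6: mid=4
7>6: swap(4,7), hi=6 ⇒ [6,6,6,6,6,6,6,7]
6=6: mid=5
6=6: mid=6
6=6: mid=7
done. lo=0 hi=6; a=[6,6,6,6,6,6,6,7]

[6,6,6,6,6,6,6,7]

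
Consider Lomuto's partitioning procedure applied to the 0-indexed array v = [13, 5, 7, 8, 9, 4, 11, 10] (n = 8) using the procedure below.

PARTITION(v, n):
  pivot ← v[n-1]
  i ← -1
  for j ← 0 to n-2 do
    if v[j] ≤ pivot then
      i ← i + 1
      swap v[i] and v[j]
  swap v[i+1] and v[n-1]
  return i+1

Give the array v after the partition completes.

[5, 7, 8, 9, 4, 10, 11, 13]

pivot = v[7] = 10; i = -1
j=0: v[0]=13 > 10 → no swap
j=1: v[1]=5 ≤ 10 → i=0, swap v[0],v[1] → [5, 13, 7, 8, 9, 4, 11, 10]
j=2: v[2]=7 ≤ 10 → i=1, swap v[1],v[2] → [5, 7, 13, 8, 9, 4, 11, 10]
j=3: v[3]=8 ≤ 10 → i=2, swap v[2],v[3] → [5, 7, 8, 13, 9, 4, 11, 10]
j=4: v[4]=9 ≤ 10 → i=3, swap v[3],v[4] → [5, 7, 8, 9, 13, 4, 11, 10]
j=5: v[5]=4 ≤ 10 → i=4, swap v[4],v[5] → [5, 7, 8, 9, 4, 13, 11, 10]
j=6: v[6]=11 > 10 → no swap
final swap v[5],v[7] → [5, 7, 8, 9, 4, 10, 11, 13]; return 5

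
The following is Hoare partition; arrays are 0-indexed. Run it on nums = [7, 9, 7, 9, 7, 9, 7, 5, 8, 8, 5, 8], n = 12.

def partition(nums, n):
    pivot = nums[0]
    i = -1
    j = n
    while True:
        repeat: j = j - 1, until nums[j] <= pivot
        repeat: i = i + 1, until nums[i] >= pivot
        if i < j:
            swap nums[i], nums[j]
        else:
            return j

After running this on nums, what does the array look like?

[5, 5, 7, 7, 9, 9, 7, 9, 8, 8, 7, 8]

pivot = nums[0] = 7; i = -1, j = 12
j→10 (nums[10]=5≤7), i→0 (nums[0]=7≥7); i<j, swap → [5, 9, 7, 9, 7, 9, 7, 5, 8, 8, 7, 8]
j→7 (nums[7]=5≤7), i→1 (nums[1]=9≥7); i<j, swap → [5, 5, 7, 9, 7, 9, 7, 9, 8, 8, 7, 8]
j→6 (nums[6]=7≤7), i→2 (nums[2]=7≥7); i<j, swap → [5, 5, 7, 9, 7, 9, 7, 9, 8, 8, 7, 8]
j→4 (nums[4]=7≤7), i→3 (nums[3]=9≥7); i<j, swap → [5, 5, 7, 7, 9, 9, 7, 9, 8, 8, 7, 8]
j→3, i→4; i≥j, return j=3. nums = [5, 5, 7, 7, 9, 9, 7, 9, 8, 8, 7, 8]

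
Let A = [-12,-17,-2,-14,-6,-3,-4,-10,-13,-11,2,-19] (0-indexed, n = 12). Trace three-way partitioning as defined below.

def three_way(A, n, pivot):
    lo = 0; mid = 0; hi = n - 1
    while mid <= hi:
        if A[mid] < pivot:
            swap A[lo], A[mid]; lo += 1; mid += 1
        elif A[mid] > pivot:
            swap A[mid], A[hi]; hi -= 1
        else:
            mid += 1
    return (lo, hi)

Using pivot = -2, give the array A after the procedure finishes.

[-12,-17,-14,-6,-3,-4,-10,-13,-11,-19,-2,2]

pivot = -2; lo=0, mid=0, hi=11
A[mid]=-12<-2: swap A[0],A[0]; lo=1,mid=1 → [-12,-17,-2,-14,-6,-3,-4,-10,-13,-11,2,-19]
A[mid]=-17<-2: swap A[1],A[1]; lo=2,mid=2 → [-12,-17,-2,-14,-6,-3,-4,-10,-13,-11,2,-19]
A[mid]=-2=-2: mid=3
A[mid]=-14<-2: swap A[2],A[3]; lo=3,mid=4 → [-12,-17,-14,-2,-6,-3,-4,-10,-13,-11,2,-19]
A[mid]=-6<-2: swap A[3],A[4]; lo=4,mid=5 → [-12,-17,-14,-6,-2,-3,-4,-10,-13,-11,2,-19]
A[mid]=-3<-2: swap A[4],A[5]; lo=5,mid=6 → [-12,-17,-14,-6,-3,-2,-4,-10,-13,-11,2,-19]
A[mid]=-4<-2: swap A[5],A[6]; lo=6,mid=7 → [-12,-17,-14,-6,-3,-4,-2,-10,-13,-11,2,-19]
A[mid]=-10<-2: swap A[6],A[7]; lo=7,mid=8 → [-12,-17,-14,-6,-3,-4,-10,-2,-13,-11,2,-19]
A[mid]=-13<-2: swap A[7],A[8]; lo=8,mid=9 → [-12,-17,-14,-6,-3,-4,-10,-13,-2,-11,2,-19]
A[mid]=-11<-2: swap A[8],A[9]; lo=9,mid=10 → [-12,-17,-14,-6,-3,-4,-10,-13,-11,-2,2,-19]
A[mid]=2>-2: swap A[10],A[11]; hi=10 → [-12,-17,-14,-6,-3,-4,-10,-13,-11,-2,-19,2]
A[mid]=-19<-2: swap A[9],A[10]; lo=10,mid=11 → [-12,-17,-14,-6,-3,-4,-10,-13,-11,-19,-2,2]
end: lo=10, hi=10; A = [-12,-17,-14,-6,-3,-4,-10,-13,-11,-19,-2,2]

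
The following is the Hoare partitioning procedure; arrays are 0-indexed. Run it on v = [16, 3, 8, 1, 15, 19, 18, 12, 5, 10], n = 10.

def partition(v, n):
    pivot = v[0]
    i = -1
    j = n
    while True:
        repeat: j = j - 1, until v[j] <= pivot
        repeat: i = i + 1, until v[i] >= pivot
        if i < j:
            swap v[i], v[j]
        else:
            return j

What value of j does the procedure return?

6

pivot = v[0] = 16; i = -1, j = 10
j→9 (v[9]=10≤16), i→0 (v[0]=16≥16); i<j, swap → [10, 3, 8, 1, 15, 19, 18, 12, 5, 16]
j→8 (v[8]=5≤16), i→5 (v[5]=19≥16); i<j, swap → [10, 3, 8, 1, 15, 5, 18, 12, 19, 16]
j→7 (v[7]=12≤16), i→6 (v[6]=18≥16); i<j, swap → [10, 3, 8, 1, 15, 5, 12, 18, 19, 16]
j→6, i→7; i≥j, return j=6. v = [10, 3, 8, 1, 15, 5, 12, 18, 19, 16]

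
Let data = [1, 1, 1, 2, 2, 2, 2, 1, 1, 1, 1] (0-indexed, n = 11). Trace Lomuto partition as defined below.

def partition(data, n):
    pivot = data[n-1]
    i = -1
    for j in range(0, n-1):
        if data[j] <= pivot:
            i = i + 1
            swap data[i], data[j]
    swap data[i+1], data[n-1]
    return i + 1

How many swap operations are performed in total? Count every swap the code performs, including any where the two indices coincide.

pivot = data[10] = 1; i = -1
j=0: data[0]=1 ≤ 1 → i=0, swap data[0],data[0] (no change) → [1, 1, 1, 2, 2, 2, 2, 1, 1, 1, 1]
j=1: data[1]=1 ≤ 1 → i=1, swap data[1],data[1] (no change) → [1, 1, 1, 2, 2, 2, 2, 1, 1, 1, 1]
j=2: data[2]=1 ≤ 1 → i=2, swap data[2],data[2] (no change) → [1, 1, 1, 2, 2, 2, 2, 1, 1, 1, 1]
j=3: data[3]=2 > 1 → no swap
j=4: data[4]=2 > 1 → no swap
j=5: data[5]=2 > 1 → no swap
j=6: data[6]=2 > 1 → no swap
j=7: data[7]=1 ≤ 1 → i=3, swap data[3],data[7] → [1, 1, 1, 1, 2, 2, 2, 2, 1, 1, 1]
j=8: data[8]=1 ≤ 1 → i=4, swap data[4],data[8] → [1, 1, 1, 1, 1, 2, 2, 2, 2, 1, 1]
j=9: data[9]=1 ≤ 1 → i=5, swap data[5],data[9] → [1, 1, 1, 1, 1, 1, 2, 2, 2, 2, 1]
final swap data[6],data[10] → [1, 1, 1, 1, 1, 1, 1, 2, 2, 2, 2]; return 6

7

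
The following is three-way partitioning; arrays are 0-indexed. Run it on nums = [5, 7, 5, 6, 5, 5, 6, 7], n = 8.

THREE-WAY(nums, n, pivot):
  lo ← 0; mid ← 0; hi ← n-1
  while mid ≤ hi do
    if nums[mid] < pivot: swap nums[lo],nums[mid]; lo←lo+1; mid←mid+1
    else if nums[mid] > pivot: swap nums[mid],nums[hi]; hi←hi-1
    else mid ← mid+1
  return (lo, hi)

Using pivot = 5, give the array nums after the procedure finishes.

[5, 5, 5, 5, 6, 6, 7, 7]

pivot = 5; lo=0, mid=0, hi=7
nums[mid]=5=5: mid=1
nums[mid]=7>5: swap nums[1],nums[7]; hi=6 → [5, 7, 5, 6, 5, 5, 6, 7]
nums[mid]=7>5: swap nums[1],nums[6]; hi=5 → [5, 6, 5, 6, 5, 5, 7, 7]
nums[mid]=6>5: swap nums[1],nums[5]; hi=4 → [5, 5, 5, 6, 5, 6, 7, 7]
nums[mid]=5=5: mid=2
nums[mid]=5=5: mid=3
nums[mid]=6>5: swap nums[3],nums[4]; hi=3 → [5, 5, 5, 5, 6, 6, 7, 7]
nums[mid]=5=5: mid=4
end: lo=0, hi=3; nums = [5, 5, 5, 5, 6, 6, 7, 7]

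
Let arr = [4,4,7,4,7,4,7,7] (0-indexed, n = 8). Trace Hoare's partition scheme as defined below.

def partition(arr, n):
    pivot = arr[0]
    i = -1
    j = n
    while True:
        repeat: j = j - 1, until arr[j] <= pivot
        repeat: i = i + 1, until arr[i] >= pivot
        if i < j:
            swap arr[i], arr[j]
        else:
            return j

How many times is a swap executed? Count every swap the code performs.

pivot = arr[0] = 4; i = -1, j = 8
j→5 (arr[5]=4≤4), i→0 (arr[0]=4≥4); i<j, swap → [4,4,7,4,7,4,7,7]
j→3 (arr[3]=4≤4), i→1 (arr[1]=4≥4); i<j, swap → [4,4,7,4,7,4,7,7]
j→1, i→2; i≥j, return j=1. arr = [4,4,7,4,7,4,7,7]

2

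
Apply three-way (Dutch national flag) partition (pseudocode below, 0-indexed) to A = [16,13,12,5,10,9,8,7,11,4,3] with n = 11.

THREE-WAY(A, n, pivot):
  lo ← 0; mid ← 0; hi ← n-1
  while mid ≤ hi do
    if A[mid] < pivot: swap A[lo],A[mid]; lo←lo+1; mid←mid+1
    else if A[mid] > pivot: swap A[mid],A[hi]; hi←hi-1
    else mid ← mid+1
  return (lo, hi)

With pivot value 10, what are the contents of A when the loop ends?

[3,4,7,5,9,8,10,11,12,13,16]

pivot = 10; lo=0, mid=0, hi=10
A[mid]=16>10: swap A[0],A[10]; hi=9 → [3,13,12,5,10,9,8,7,11,4,16]
A[mid]=3<10: swap A[0],A[0]; lo=1,mid=1 → [3,13,12,5,10,9,8,7,11,4,16]
A[mid]=13>10: swap A[1],A[9]; hi=8 → [3,4,12,5,10,9,8,7,11,13,16]
A[mid]=4<10: swap A[1],A[1]; lo=2,mid=2 → [3,4,12,5,10,9,8,7,11,13,16]
A[mid]=12>10: swap A[2],A[8]; hi=7 → [3,4,11,5,10,9,8,7,12,13,16]
A[mid]=11>10: swap A[2],A[7]; hi=6 → [3,4,7,5,10,9,8,11,12,13,16]
A[mid]=7<10: swap A[2],A[2]; lo=3,mid=3 → [3,4,7,5,10,9,8,11,12,13,16]
A[mid]=5<10: swap A[3],A[3]; lo=4,mid=4 → [3,4,7,5,10,9,8,11,12,13,16]
A[mid]=10=10: mid=5
A[mid]=9<10: swap A[4],A[5]; lo=5,mid=6 → [3,4,7,5,9,10,8,11,12,13,16]
A[mid]=8<10: swap A[5],A[6]; lo=6,mid=7 → [3,4,7,5,9,8,10,11,12,13,16]
end: lo=6, hi=6; A = [3,4,7,5,9,8,10,11,12,13,16]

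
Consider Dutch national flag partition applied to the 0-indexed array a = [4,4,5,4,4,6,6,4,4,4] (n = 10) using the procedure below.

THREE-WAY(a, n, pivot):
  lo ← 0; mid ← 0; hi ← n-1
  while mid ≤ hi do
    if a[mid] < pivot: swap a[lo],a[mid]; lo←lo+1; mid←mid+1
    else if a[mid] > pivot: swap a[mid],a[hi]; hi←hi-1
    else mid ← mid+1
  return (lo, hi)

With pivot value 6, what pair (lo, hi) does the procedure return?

pivot = 6; lo=0, mid=0, hi=9
a[mid]=4<6: swap a[0],a[0]; lo=1,mid=1 → [4,4,5,4,4,6,6,4,4,4]
a[mid]=4<6: swap a[1],a[1]; lo=2,mid=2 → [4,4,5,4,4,6,6,4,4,4]
a[mid]=5<6: swap a[2],a[2]; lo=3,mid=3 → [4,4,5,4,4,6,6,4,4,4]
a[mid]=4<6: swap a[3],a[3]; lo=4,mid=4 → [4,4,5,4,4,6,6,4,4,4]
a[mid]=4<6: swap a[4],a[4]; lo=5,mid=5 → [4,4,5,4,4,6,6,4,4,4]
a[mid]=6=6: mid=6
a[mid]=6=6: mid=7
a[mid]=4<6: swap a[5],a[7]; lo=6,mid=8 → [4,4,5,4,4,4,6,6,4,4]
a[mid]=4<6: swap a[6],a[8]; lo=7,mid=9 → [4,4,5,4,4,4,4,6,6,4]
a[mid]=4<6: swap a[7],a[9]; lo=8,mid=10 → [4,4,5,4,4,4,4,4,6,6]
end: lo=8, hi=9; a = [4,4,5,4,4,4,4,4,6,6]

(8, 9)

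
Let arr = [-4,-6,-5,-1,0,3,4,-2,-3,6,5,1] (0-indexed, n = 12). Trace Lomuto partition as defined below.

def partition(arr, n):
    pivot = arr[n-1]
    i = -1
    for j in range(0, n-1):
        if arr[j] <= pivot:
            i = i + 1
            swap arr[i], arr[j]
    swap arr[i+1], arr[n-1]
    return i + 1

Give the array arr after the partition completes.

[-4,-6,-5,-1,0,-2,-3,1,4,6,5,3]

pivot = arr[11] = 1; i = -1
j=0: arr[0]=-4 ≤ 1 → i=0, swap arr[0],arr[0] (no change) → [-4,-6,-5,-1,0,3,4,-2,-3,6,5,1]
j=1: arr[1]=-6 ≤ 1 → i=1, swap arr[1],arr[1] (no change) → [-4,-6,-5,-1,0,3,4,-2,-3,6,5,1]
j=2: arr[2]=-5 ≤ 1 → i=2, swap arr[2],arr[2] (no change) → [-4,-6,-5,-1,0,3,4,-2,-3,6,5,1]
j=3: arr[3]=-1 ≤ 1 → i=3, swap arr[3],arr[3] (no change) → [-4,-6,-5,-1,0,3,4,-2,-3,6,5,1]
j=4: arr[4]=0 ≤ 1 → i=4, swap arr[4],arr[4] (no change) → [-4,-6,-5,-1,0,3,4,-2,-3,6,5,1]
j=5: arr[5]=3 > 1 → no swap
j=6: arr[6]=4 > 1 → no swap
j=7: arr[7]=-2 ≤ 1 → i=5, swap arr[5],arr[7] → [-4,-6,-5,-1,0,-2,4,3,-3,6,5,1]
j=8: arr[8]=-3 ≤ 1 → i=6, swap arr[6],arr[8] → [-4,-6,-5,-1,0,-2,-3,3,4,6,5,1]
j=9: arr[9]=6 > 1 → no swap
j=10: arr[10]=5 > 1 → no swap
final swap arr[7],arr[11] → [-4,-6,-5,-1,0,-2,-3,1,4,6,5,3]; return 7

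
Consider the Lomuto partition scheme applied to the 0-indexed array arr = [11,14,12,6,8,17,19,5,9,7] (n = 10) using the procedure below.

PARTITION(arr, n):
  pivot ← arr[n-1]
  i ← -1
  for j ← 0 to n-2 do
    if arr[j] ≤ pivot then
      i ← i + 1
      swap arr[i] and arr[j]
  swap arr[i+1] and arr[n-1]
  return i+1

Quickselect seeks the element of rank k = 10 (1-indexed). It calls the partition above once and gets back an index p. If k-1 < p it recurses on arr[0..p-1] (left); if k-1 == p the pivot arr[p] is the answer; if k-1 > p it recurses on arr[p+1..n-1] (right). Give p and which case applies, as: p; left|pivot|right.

pivot=7, i=-1
j=0: 11>7, skip
j=1: 14>7, skip
j=2: 12>7, skip
j=3: 6≤7, i=0, swap(0,3) ⇒ [6,14,12,11,8,17,19,5,9,7]
j=4: 8>7, skip
j=5: 17>7, skip
j=6: 19>7, skip
j=7: 5≤7, i=1, swap(1,7) ⇒ [6,5,12,11,8,17,19,14,9,7]
j=8: 9>7, skip
swap(2,9) ⇒ [6,5,7,11,8,17,19,14,9,12]; return 2
p = 2; k-1 = 9 > 2 ⇒ right

2; right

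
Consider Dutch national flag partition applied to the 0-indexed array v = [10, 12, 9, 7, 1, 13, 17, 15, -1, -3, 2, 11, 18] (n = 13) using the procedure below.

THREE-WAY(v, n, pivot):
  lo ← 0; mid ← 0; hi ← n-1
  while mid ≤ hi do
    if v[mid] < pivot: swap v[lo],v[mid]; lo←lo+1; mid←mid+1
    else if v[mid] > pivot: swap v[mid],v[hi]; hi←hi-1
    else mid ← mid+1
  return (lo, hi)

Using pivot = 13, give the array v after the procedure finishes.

lo=0 mid=0 hi=12
10<13: swap(0,0), lo=1 mid=1 ⇒ [10, 12, 9, 7, 1, 13, 17, 15, -1, -3, 2, 11, 18]
12<13: swap(1,1), lo=2 mid=2 ⇒ [10, 12, 9, 7, 1, 13, 17, 15, -1, -3, 2, 11, 18]
9<13: swap(2,2), lo=3 mid=3 ⇒ [10, 12, 9, 7, 1, 13, 17, 15, -1, -3, 2, 11, 18]
7<13: swap(3,3), lo=4 mid=4 ⇒ [10, 12, 9, 7, 1, 13, 17, 15, -1, -3, 2, 11, 18]
1<13: swap(4,4), lo=5 mid=5 ⇒ [10, 12, 9, 7, 1, 13, 17, 15, -1, -3, 2, 11, 18]
13=13: mid=6
17>13: swap(6,12), hi=11 ⇒ [10, 12, 9, 7, 1, 13, 18, 15, -1, -3, 2, 11, 17]
18>13: swap(6,11), hi=10 ⇒ [10, 12, 9, 7, 1, 13, 11, 15, -1, -3, 2, 18, 17]
11<13: swap(5,6), lo=6 mid=7 ⇒ [10, 12, 9, 7, 1, 11, 13, 15, -1, -3, 2, 18, 17]
15>13: swap(7,10), hi=9 ⇒ [10, 12, 9, 7, 1, 11, 13, 2, -1, -3, 15, 18, 17]
2<13: swap(6,7), lo=7 mid=8 ⇒ [10, 12, 9, 7, 1, 11, 2, 13, -1, -3, 15, 18, 17]
-1<13: swap(7,8), lo=8 mid=9 ⇒ [10, 12, 9, 7, 1, 11, 2, -1, 13, -3, 15, 18, 17]
-3<13: swap(8,9), lo=9 mid=10 ⇒ [10, 12, 9, 7, 1, 11, 2, -1, -3, 13, 15, 18, 17]
done. lo=9 hi=9; v=[10, 12, 9, 7, 1, 11, 2, -1, -3, 13, 15, 18, 17]

[10, 12, 9, 7, 1, 11, 2, -1, -3, 13, 15, 18, 17]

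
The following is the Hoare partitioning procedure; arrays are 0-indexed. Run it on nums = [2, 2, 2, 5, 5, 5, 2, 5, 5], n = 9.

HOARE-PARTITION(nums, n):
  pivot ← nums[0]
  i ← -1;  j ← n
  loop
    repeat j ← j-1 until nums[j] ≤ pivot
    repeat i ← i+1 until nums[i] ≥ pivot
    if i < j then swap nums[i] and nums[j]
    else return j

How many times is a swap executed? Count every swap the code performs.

2

pivot=2
j stops at 6 (2), i stops at 0 (2); swap ⇒ [2, 2, 2, 5, 5, 5, 2, 5, 5]
j stops at 2 (2), i stops at 1 (2); swap ⇒ [2, 2, 2, 5, 5, 5, 2, 5, 5]
j stops at 1, i stops at 2; i≥j ⇒ return 1. nums=[2, 2, 2, 5, 5, 5, 2, 5, 5]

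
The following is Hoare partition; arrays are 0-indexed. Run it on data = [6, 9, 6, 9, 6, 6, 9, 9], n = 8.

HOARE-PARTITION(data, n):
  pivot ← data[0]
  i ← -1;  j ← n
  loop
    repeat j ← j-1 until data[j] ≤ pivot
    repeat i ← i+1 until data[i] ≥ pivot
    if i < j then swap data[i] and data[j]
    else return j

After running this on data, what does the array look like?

pivot=6
j stops at 5 (6), i stops at 0 (6); swap ⇒ [6, 9, 6, 9, 6, 6, 9, 9]
j stops at 4 (6), i stops at 1 (9); swap ⇒ [6, 6, 6, 9, 9, 6, 9, 9]
j stops at 2, i stops at 2; i≥j ⇒ return 2. data=[6, 6, 6, 9, 9, 6, 9, 9]

[6, 6, 6, 9, 9, 6, 9, 9]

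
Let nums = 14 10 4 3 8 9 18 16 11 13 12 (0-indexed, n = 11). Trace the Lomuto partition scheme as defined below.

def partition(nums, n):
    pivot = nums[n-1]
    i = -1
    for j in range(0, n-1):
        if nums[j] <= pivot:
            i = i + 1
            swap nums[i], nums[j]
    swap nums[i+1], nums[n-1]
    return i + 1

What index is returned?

pivot=12, i=-1
j=0: 14>12, skip
j=1: 10≤12, i=0, swap(0,1) ⇒ 10 14 4 3 8 9 18 16 11 13 12
j=2: 4≤12, i=1, swap(1,2) ⇒ 10 4 14 3 8 9 18 16 11 13 12
j=3: 3≤12, i=2, swap(2,3) ⇒ 10 4 3 14 8 9 18 16 11 13 12
j=4: 8≤12, i=3, swap(3,4) ⇒ 10 4 3 8 14 9 18 16 11 13 12
j=5: 9≤12, i=4, swap(4,5) ⇒ 10 4 3 8 9 14 18 16 11 13 12
j=6: 18>12, skip
j=7: 16>12, skip
j=8: 11≤12, i=5, swap(5,8) ⇒ 10 4 3 8 9 11 18 16 14 13 12
j=9: 13>12, skip
swap(6,10) ⇒ 10 4 3 8 9 11 12 16 14 13 18; return 6

6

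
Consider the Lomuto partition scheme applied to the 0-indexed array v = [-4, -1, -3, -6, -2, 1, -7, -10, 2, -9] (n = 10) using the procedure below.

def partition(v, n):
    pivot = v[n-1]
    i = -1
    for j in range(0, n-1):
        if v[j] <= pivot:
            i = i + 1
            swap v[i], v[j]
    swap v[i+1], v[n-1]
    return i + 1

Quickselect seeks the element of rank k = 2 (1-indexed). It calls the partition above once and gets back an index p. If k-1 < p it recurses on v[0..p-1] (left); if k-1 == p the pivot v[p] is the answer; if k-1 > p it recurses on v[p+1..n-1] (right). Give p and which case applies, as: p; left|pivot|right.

1; pivot

pivot=-9, i=-1
j=0: -4>-9, skip
j=1: -1>-9, skip
j=2: -3>-9, skip
j=3: -6>-9, skip
j=4: -2>-9, skip
j=5: 1>-9, skip
j=6: -7>-9, skip
j=7: -10≤-9, i=0, swap(0,7) ⇒ [-10, -1, -3, -6, -2, 1, -7, -4, 2, -9]
j=8: 2>-9, skip
swap(1,9) ⇒ [-10, -9, -3, -6, -2, 1, -7, -4, 2, -1]; return 1
p = 1; k-1 = 1 == 1 ⇒ pivot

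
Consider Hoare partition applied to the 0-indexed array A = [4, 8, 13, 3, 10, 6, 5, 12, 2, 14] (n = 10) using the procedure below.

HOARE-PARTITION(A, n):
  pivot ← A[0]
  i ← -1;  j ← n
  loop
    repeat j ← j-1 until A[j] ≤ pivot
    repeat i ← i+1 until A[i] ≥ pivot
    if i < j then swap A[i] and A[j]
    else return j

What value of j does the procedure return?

1

pivot=4
j stops at 8 (2), i stops at 0 (4); swap ⇒ [2, 8, 13, 3, 10, 6, 5, 12, 4, 14]
j stops at 3 (3), i stops at 1 (8); swap ⇒ [2, 3, 13, 8, 10, 6, 5, 12, 4, 14]
j stops at 1, i stops at 2; i≥j ⇒ return 1. A=[2, 3, 13, 8, 10, 6, 5, 12, 4, 14]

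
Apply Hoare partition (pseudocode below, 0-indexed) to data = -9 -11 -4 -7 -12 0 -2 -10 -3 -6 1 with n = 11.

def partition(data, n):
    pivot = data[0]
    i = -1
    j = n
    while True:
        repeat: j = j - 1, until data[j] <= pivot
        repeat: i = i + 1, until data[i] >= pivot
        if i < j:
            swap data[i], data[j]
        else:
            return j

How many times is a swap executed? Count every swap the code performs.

2

pivot = data[0] = -9; i = -1, j = 11
j→7 (data[7]=-10≤-9), i→0 (data[0]=-9≥-9); i<j, swap → -10 -11 -4 -7 -12 0 -2 -9 -3 -6 1
j→4 (data[4]=-12≤-9), i→2 (data[2]=-4≥-9); i<j, swap → -10 -11 -12 -7 -4 0 -2 -9 -3 -6 1
j→2, i→3; i≥j, return j=2. data = -10 -11 -12 -7 -4 0 -2 -9 -3 -6 1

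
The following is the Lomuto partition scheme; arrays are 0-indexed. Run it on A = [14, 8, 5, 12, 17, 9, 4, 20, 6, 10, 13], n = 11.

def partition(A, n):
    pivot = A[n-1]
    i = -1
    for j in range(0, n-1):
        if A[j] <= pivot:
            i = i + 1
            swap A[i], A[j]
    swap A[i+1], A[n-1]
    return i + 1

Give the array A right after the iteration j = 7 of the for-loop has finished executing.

pivot = A[10] = 13; i = -1
j=0: A[0]=14 > 13 → no swap
j=1: A[1]=8 ≤ 13 → i=0, swap A[0],A[1] → [8, 14, 5, 12, 17, 9, 4, 20, 6, 10, 13]
j=2: A[2]=5 ≤ 13 → i=1, swap A[1],A[2] → [8, 5, 14, 12, 17, 9, 4, 20, 6, 10, 13]
j=3: A[3]=12 ≤ 13 → i=2, swap A[2],A[3] → [8, 5, 12, 14, 17, 9, 4, 20, 6, 10, 13]
j=4: A[4]=17 > 13 → no swap
j=5: A[5]=9 ≤ 13 → i=3, swap A[3],A[5] → [8, 5, 12, 9, 17, 14, 4, 20, 6, 10, 13]
j=6: A[6]=4 ≤ 13 → i=4, swap A[4],A[6] → [8, 5, 12, 9, 4, 14, 17, 20, 6, 10, 13]
j=7: A[7]=20 > 13 → no swap
(after j=7) A = [8, 5, 12, 9, 4, 14, 17, 20, 6, 10, 13]

[8, 5, 12, 9, 4, 14, 17, 20, 6, 10, 13]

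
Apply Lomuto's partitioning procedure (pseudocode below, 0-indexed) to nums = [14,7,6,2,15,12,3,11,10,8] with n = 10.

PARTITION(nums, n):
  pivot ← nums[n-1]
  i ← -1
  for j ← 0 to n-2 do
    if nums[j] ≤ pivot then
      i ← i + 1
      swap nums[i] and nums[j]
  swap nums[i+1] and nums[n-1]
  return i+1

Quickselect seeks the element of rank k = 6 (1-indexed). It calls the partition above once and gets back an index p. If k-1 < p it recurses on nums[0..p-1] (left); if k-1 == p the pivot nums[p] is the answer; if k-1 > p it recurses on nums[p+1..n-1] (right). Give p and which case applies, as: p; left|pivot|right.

4; right

pivot=8, i=-1
j=0: 14>8, skip
j=1: 7≤8, i=0, swap(0,1) ⇒ [7,14,6,2,15,12,3,11,10,8]
j=2: 6≤8, i=1, swap(1,2) ⇒ [7,6,14,2,15,12,3,11,10,8]
j=3: 2≤8, i=2, swap(2,3) ⇒ [7,6,2,14,15,12,3,11,10,8]
j=4: 15>8, skip
j=5: 12>8, skip
j=6: 3≤8, i=3, swap(3,6) ⇒ [7,6,2,3,15,12,14,11,10,8]
j=7: 11>8, skip
j=8: 10>8, skip
swap(4,9) ⇒ [7,6,2,3,8,12,14,11,10,15]; return 4
p = 4; k-1 = 5 > 4 ⇒ right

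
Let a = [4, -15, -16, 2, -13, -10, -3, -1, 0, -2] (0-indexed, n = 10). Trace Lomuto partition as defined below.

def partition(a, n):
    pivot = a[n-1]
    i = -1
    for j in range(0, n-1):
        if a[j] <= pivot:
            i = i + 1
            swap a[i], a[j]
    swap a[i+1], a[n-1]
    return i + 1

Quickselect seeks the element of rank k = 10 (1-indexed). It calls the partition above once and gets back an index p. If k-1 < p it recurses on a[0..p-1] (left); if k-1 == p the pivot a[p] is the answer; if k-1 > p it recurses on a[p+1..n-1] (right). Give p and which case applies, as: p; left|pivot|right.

pivot=-2, i=-1
j=0: 4>-2, skip
j=1: -15≤-2, i=0, swap(0,1) ⇒ [-15, 4, -16, 2, -13, -10, -3, -1, 0, -2]
j=2: -16≤-2, i=1, swap(1,2) ⇒ [-15, -16, 4, 2, -13, -10, -3, -1, 0, -2]
j=3: 2>-2, skip
j=4: -13≤-2, i=2, swap(2,4) ⇒ [-15, -16, -13, 2, 4, -10, -3, -1, 0, -2]
j=5: -10≤-2, i=3, swap(3,5) ⇒ [-15, -16, -13, -10, 4, 2, -3, -1, 0, -2]
j=6: -3≤-2, i=4, swap(4,6) ⇒ [-15, -16, -13, -10, -3, 2, 4, -1, 0, -2]
j=7: -1>-2, skip
j=8: 0>-2, skip
swap(5,9) ⇒ [-15, -16, -13, -10, -3, -2, 4, -1, 0, 2]; return 5
p = 5; k-1 = 9 > 5 ⇒ right

5; right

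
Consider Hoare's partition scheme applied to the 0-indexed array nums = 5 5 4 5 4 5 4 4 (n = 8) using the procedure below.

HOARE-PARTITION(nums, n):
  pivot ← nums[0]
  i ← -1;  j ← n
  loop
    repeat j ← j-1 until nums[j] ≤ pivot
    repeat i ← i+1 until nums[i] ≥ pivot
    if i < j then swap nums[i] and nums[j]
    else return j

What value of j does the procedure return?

4

pivot = nums[0] = 5; i = -1, j = 8
j→7 (nums[7]=4≤5), i→0 (nums[0]=5≥5); i<j, swap → 4 5 4 5 4 5 4 5
j→6 (nums[6]=4≤5), i→1 (nums[1]=5≥5); i<j, swap → 4 4 4 5 4 5 5 5
j→5 (nums[5]=5≤5), i→3 (nums[3]=5≥5); i<j, swap → 4 4 4 5 4 5 5 5
j→4, i→5; i≥j, return j=4. nums = 4 4 4 5 4 5 5 5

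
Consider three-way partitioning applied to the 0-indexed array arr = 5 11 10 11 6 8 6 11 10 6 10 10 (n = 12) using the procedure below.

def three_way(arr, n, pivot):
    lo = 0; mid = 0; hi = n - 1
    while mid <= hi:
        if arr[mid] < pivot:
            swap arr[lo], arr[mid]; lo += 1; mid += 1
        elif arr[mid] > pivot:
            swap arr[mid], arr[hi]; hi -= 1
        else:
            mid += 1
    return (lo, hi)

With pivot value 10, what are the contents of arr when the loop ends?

pivot = 10; lo=0, mid=0, hi=11
arr[mid]=5<10: swap arr[0],arr[0]; lo=1,mid=1 → 5 11 10 11 6 8 6 11 10 6 10 10
arr[mid]=11>10: swap arr[1],arr[11]; hi=10 → 5 10 10 11 6 8 6 11 10 6 10 11
arr[mid]=10=10: mid=2
arr[mid]=10=10: mid=3
arr[mid]=11>10: swap arr[3],arr[10]; hi=9 → 5 10 10 10 6 8 6 11 10 6 11 11
arr[mid]=10=10: mid=4
arr[mid]=6<10: swap arr[1],arr[4]; lo=2,mid=5 → 5 6 10 10 10 8 6 11 10 6 11 11
arr[mid]=8<10: swap arr[2],arr[5]; lo=3,mid=6 → 5 6 8 10 10 10 6 11 10 6 11 11
arr[mid]=6<10: swap arr[3],arr[6]; lo=4,mid=7 → 5 6 8 6 10 10 10 11 10 6 11 11
arr[mid]=11>10: swap arr[7],arr[9]; hi=8 → 5 6 8 6 10 10 10 6 10 11 11 11
arr[mid]=6<10: swap arr[4],arr[7]; lo=5,mid=8 → 5 6 8 6 6 10 10 10 10 11 11 11
arr[mid]=10=10: mid=9
end: lo=5, hi=8; arr = 5 6 8 6 6 10 10 10 10 11 11 11

5 6 8 6 6 10 10 10 10 11 11 11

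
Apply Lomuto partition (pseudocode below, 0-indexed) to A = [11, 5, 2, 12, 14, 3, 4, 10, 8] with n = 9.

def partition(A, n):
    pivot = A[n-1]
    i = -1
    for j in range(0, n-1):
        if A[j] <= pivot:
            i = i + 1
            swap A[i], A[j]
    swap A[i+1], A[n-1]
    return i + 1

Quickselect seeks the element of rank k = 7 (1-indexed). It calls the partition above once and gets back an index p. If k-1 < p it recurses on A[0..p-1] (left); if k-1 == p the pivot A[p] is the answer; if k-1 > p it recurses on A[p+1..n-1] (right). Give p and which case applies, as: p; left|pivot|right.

pivot=8, i=-1
j=0: 11>8, skip
j=1: 5≤8, i=0, swap(0,1) ⇒ [5, 11, 2, 12, 14, 3, 4, 10, 8]
j=2: 2≤8, i=1, swap(1,2) ⇒ [5, 2, 11, 12, 14, 3, 4, 10, 8]
j=3: 12>8, skip
j=4: 14>8, skip
j=5: 3≤8, i=2, swap(2,5) ⇒ [5, 2, 3, 12, 14, 11, 4, 10, 8]
j=6: 4≤8, i=3, swap(3,6) ⇒ [5, 2, 3, 4, 14, 11, 12, 10, 8]
j=7: 10>8, skip
swap(4,8) ⇒ [5, 2, 3, 4, 8, 11, 12, 10, 14]; return 4
p = 4; k-1 = 6 > 4 ⇒ right

4; right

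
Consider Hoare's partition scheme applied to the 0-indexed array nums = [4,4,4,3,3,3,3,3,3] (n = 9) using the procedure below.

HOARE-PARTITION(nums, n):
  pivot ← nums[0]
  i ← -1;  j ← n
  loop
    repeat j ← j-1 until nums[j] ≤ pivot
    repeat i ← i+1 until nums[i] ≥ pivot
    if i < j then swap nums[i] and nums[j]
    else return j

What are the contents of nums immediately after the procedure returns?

pivot=4
j stops at 8 (3), i stops at 0 (4); swap ⇒ [3,4,4,3,3,3,3,3,4]
j stops at 7 (3), i stops at 1 (4); swap ⇒ [3,3,4,3,3,3,3,4,4]
j stops at 6 (3), i stops at 2 (4); swap ⇒ [3,3,3,3,3,3,4,4,4]
j stops at 5, i stops at 6; i≥j ⇒ return 5. nums=[3,3,3,3,3,3,4,4,4]

[3,3,3,3,3,3,4,4,4]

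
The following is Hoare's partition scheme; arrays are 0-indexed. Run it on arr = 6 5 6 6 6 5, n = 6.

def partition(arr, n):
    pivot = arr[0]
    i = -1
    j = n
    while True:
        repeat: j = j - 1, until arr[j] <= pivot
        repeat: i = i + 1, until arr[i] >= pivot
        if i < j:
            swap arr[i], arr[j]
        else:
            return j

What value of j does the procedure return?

pivot=6
j stops at 5 (5), i stops at 0 (6); swap ⇒ 5 5 6 6 6 6
j stops at 4 (6), i stops at 2 (6); swap ⇒ 5 5 6 6 6 6
j stops at 3, i stops at 3; i≥j ⇒ return 3. arr=5 5 6 6 6 6

3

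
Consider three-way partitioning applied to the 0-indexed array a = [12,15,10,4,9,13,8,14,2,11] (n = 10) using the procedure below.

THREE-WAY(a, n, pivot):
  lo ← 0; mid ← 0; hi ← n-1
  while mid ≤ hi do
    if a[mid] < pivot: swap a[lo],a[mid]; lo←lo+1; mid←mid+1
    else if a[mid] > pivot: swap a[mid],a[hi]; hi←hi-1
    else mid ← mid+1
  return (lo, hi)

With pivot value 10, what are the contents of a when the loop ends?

pivot = 10; lo=0, mid=0, hi=9
a[mid]=12>10: swap a[0],a[9]; hi=8 → [11,15,10,4,9,13,8,14,2,12]
a[mid]=11>10: swap a[0],a[8]; hi=7 → [2,15,10,4,9,13,8,14,11,12]
a[mid]=2<10: swap a[0],a[0]; lo=1,mid=1 → [2,15,10,4,9,13,8,14,11,12]
a[mid]=15>10: swap a[1],a[7]; hi=6 → [2,14,10,4,9,13,8,15,11,12]
a[mid]=14>10: swap a[1],a[6]; hi=5 → [2,8,10,4,9,13,14,15,11,12]
a[mid]=8<10: swap a[1],a[1]; lo=2,mid=2 → [2,8,10,4,9,13,14,15,11,12]
a[mid]=10=10: mid=3
a[mid]=4<10: swap a[2],a[3]; lo=3,mid=4 → [2,8,4,10,9,13,14,15,11,12]
a[mid]=9<10: swap a[3],a[4]; lo=4,mid=5 → [2,8,4,9,10,13,14,15,11,12]
a[mid]=13>10: swap a[5],a[5]; hi=4 → [2,8,4,9,10,13,14,15,11,12]
end: lo=4, hi=4; a = [2,8,4,9,10,13,14,15,11,12]

[2,8,4,9,10,13,14,15,11,12]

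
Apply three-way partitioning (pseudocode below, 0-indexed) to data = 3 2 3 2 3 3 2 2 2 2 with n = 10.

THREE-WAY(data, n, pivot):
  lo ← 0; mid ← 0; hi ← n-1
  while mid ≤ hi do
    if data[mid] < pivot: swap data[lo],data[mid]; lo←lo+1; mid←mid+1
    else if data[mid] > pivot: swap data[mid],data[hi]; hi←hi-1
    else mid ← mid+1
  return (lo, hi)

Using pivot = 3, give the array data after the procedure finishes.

2 2 2 2 2 2 3 3 3 3

pivot = 3; lo=0, mid=0, hi=9
data[mid]=3=3: mid=1
data[mid]=2<3: swap data[0],data[1]; lo=1,mid=2 → 2 3 3 2 3 3 2 2 2 2
data[mid]=3=3: mid=3
data[mid]=2<3: swap data[1],data[3]; lo=2,mid=4 → 2 2 3 3 3 3 2 2 2 2
data[mid]=3=3: mid=5
data[mid]=3=3: mid=6
data[mid]=2<3: swap data[2],data[6]; lo=3,mid=7 → 2 2 2 3 3 3 3 2 2 2
data[mid]=2<3: swap data[3],data[7]; lo=4,mid=8 → 2 2 2 2 3 3 3 3 2 2
data[mid]=2<3: swap data[4],data[8]; lo=5,mid=9 → 2 2 2 2 2 3 3 3 3 2
data[mid]=2<3: swap data[5],data[9]; lo=6,mid=10 → 2 2 2 2 2 2 3 3 3 3
end: lo=6, hi=9; data = 2 2 2 2 2 2 3 3 3 3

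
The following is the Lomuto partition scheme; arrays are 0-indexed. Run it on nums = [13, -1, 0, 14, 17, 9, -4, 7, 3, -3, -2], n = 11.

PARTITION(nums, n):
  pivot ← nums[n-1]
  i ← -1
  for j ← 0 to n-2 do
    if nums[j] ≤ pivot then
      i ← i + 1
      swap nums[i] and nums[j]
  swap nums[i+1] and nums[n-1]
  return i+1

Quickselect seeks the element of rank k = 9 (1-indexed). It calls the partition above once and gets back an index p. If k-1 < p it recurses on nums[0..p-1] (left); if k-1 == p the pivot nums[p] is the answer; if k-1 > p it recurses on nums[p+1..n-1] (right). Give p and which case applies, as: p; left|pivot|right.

pivot=-2, i=-1
j=0: 13>-2, skip
j=1: -1>-2, skip
j=2: 0>-2, skip
j=3: 14>-2, skip
j=4: 17>-2, skip
j=5: 9>-2, skip
j=6: -4≤-2, i=0, swap(0,6) ⇒ [-4, -1, 0, 14, 17, 9, 13, 7, 3, -3, -2]
j=7: 7>-2, skip
j=8: 3>-2, skip
j=9: -3≤-2, i=1, swap(1,9) ⇒ [-4, -3, 0, 14, 17, 9, 13, 7, 3, -1, -2]
swap(2,10) ⇒ [-4, -3, -2, 14, 17, 9, 13, 7, 3, -1, 0]; return 2
p = 2; k-1 = 8 > 2 ⇒ right

2; right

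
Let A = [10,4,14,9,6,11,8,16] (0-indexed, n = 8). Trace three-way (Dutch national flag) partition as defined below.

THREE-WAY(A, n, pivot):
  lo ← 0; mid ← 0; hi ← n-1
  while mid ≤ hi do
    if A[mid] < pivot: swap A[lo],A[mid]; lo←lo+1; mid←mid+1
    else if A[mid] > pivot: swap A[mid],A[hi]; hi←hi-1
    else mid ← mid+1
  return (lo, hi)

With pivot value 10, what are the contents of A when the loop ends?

pivot = 10; lo=0, mid=0, hi=7
A[mid]=10=10: mid=1
A[mid]=4<10: swap A[0],A[1]; lo=1,mid=2 → [4,10,14,9,6,11,8,16]
A[mid]=14>10: swap A[2],A[7]; hi=6 → [4,10,16,9,6,11,8,14]
A[mid]=16>10: swap A[2],A[6]; hi=5 → [4,10,8,9,6,11,16,14]
A[mid]=8<10: swap A[1],A[2]; lo=2,mid=3 → [4,8,10,9,6,11,16,14]
A[mid]=9<10: swap A[2],A[3]; lo=3,mid=4 → [4,8,9,10,6,11,16,14]
A[mid]=6<10: swap A[3],A[4]; lo=4,mid=5 → [4,8,9,6,10,11,16,14]
A[mid]=11>10: swap A[5],A[5]; hi=4 → [4,8,9,6,10,11,16,14]
end: lo=4, hi=4; A = [4,8,9,6,10,11,16,14]

[4,8,9,6,10,11,16,14]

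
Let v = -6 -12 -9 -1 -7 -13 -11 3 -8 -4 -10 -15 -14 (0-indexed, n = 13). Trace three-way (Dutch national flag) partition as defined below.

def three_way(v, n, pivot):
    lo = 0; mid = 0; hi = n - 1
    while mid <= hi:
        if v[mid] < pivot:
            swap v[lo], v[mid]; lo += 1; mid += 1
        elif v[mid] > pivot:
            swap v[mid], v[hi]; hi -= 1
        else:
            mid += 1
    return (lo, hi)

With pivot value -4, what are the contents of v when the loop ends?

pivot = -4; lo=0, mid=0, hi=12
v[mid]=-6<-4: swap v[0],v[0]; lo=1,mid=1 → -6 -12 -9 -1 -7 -13 -11 3 -8 -4 -10 -15 -14
v[mid]=-12<-4: swap v[1],v[1]; lo=2,mid=2 → -6 -12 -9 -1 -7 -13 -11 3 -8 -4 -10 -15 -14
v[mid]=-9<-4: swap v[2],v[2]; lo=3,mid=3 → -6 -12 -9 -1 -7 -13 -11 3 -8 -4 -10 -15 -14
v[mid]=-1>-4: swap v[3],v[12]; hi=11 → -6 -12 -9 -14 -7 -13 -11 3 -8 -4 -10 -15 -1
v[mid]=-14<-4: swap v[3],v[3]; lo=4,mid=4 → -6 -12 -9 -14 -7 -13 -11 3 -8 -4 -10 -15 -1
v[mid]=-7<-4: swap v[4],v[4]; lo=5,mid=5 → -6 -12 -9 -14 -7 -13 -11 3 -8 -4 -10 -15 -1
v[mid]=-13<-4: swap v[5],v[5]; lo=6,mid=6 → -6 -12 -9 -14 -7 -13 -11 3 -8 -4 -10 -15 -1
v[mid]=-11<-4: swap v[6],v[6]; lo=7,mid=7 → -6 -12 -9 -14 -7 -13 -11 3 -8 -4 -10 -15 -1
v[mid]=3>-4: swap v[7],v[11]; hi=10 → -6 -12 -9 -14 -7 -13 -11 -15 -8 -4 -10 3 -1
v[mid]=-15<-4: swap v[7],v[7]; lo=8,mid=8 → -6 -12 -9 -14 -7 -13 -11 -15 -8 -4 -10 3 -1
v[mid]=-8<-4: swap v[8],v[8]; lo=9,mid=9 → -6 -12 -9 -14 -7 -13 -11 -15 -8 -4 -10 3 -1
v[mid]=-4=-4: mid=10
v[mid]=-10<-4: swap v[9],v[10]; lo=10,mid=11 → -6 -12 -9 -14 -7 -13 -11 -15 -8 -10 -4 3 -1
end: lo=10, hi=10; v = -6 -12 -9 -14 -7 -13 -11 -15 -8 -10 -4 3 -1

-6 -12 -9 -14 -7 -13 -11 -15 -8 -10 -4 3 -1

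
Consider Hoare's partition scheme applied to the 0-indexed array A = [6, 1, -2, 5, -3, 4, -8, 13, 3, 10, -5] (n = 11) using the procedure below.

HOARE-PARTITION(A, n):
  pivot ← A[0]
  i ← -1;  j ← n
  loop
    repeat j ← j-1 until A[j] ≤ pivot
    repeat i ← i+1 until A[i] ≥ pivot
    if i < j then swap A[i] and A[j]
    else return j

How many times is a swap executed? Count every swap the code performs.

pivot=6
j stops at 10 (-5), i stops at 0 (6); swap ⇒ [-5, 1, -2, 5, -3, 4, -8, 13, 3, 10, 6]
j stops at 8 (3), i stops at 7 (13); swap ⇒ [-5, 1, -2, 5, -3, 4, -8, 3, 13, 10, 6]
j stops at 7, i stops at 8; i≥j ⇒ return 7. A=[-5, 1, -2, 5, -3, 4, -8, 3, 13, 10, 6]

2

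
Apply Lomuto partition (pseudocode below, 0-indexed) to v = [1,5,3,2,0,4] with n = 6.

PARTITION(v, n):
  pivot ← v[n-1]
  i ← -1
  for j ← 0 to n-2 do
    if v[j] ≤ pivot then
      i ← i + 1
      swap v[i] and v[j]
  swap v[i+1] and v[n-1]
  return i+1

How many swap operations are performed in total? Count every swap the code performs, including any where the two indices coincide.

pivot = v[5] = 4; i = -1
j=0: v[0]=1 ≤ 4 → i=0, swap v[0],v[0] (no change) → [1,5,3,2,0,4]
j=1: v[1]=5 > 4 → no swap
j=2: v[2]=3 ≤ 4 → i=1, swap v[1],v[2] → [1,3,5,2,0,4]
j=3: v[3]=2 ≤ 4 → i=2, swap v[2],v[3] → [1,3,2,5,0,4]
j=4: v[4]=0 ≤ 4 → i=3, swap v[3],v[4] → [1,3,2,0,5,4]
final swap v[4],v[5] → [1,3,2,0,4,5]; return 4

5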